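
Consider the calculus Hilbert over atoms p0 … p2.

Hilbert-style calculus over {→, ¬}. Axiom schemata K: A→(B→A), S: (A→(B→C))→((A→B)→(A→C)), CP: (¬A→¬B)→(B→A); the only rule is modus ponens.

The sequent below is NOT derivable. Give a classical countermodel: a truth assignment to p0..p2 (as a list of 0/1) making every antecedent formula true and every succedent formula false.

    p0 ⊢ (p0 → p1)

Truth-table refutation:
  v=000: Γ:[p0=F] Δ:[(p0 → p1)=T] refutes=False
  v=001: Γ:[p0=F] Δ:[(p0 → p1)=T] refutes=False
  v=010: Γ:[p0=F] Δ:[(p0 → p1)=T] refutes=False
  v=011: Γ:[p0=F] Δ:[(p0 → p1)=T] refutes=False
  v=100: Γ:[p0=T] Δ:[(p0 → p1)=F] refutes=True  ← countermodel

Result: [1, 0, 0]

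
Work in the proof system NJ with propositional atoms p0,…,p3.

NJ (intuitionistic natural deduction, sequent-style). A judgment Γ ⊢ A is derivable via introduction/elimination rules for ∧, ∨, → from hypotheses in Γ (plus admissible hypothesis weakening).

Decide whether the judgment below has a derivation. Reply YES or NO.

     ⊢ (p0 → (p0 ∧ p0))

Derivation trace:
[→I]  ⊢ (p0 → (p0 ∧ p0))
  [∧I] p0 ⊢ (p0 ∧ p0)
    [Ax] p0 ⊢ p0
    [Ax] p0 ⊢ p0

Result: YES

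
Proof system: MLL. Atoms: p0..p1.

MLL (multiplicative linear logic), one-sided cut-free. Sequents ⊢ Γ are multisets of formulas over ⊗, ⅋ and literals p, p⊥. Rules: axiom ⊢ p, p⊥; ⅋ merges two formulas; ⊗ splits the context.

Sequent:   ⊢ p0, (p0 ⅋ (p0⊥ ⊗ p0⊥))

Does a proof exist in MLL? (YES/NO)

Derivation trace:
[⅋]  ⊢ p0, (p0 ⅋ (p0⊥ ⊗ p0⊥))
  [⊗]  ⊢ p0, p0, (p0⊥ ⊗ p0⊥)
    [Ax]  ⊢ p0, p0⊥
    [Ax]  ⊢ p0, p0⊥

Result: YES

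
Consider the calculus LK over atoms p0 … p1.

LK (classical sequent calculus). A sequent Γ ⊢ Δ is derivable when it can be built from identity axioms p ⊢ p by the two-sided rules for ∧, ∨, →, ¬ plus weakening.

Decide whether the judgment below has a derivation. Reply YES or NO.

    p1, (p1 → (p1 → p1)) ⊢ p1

Proof tree:
[→L] p1, (p1 → (p1 → p1)) ⊢ p1
  [Ax] p1 ⊢ p1
  [→L] p1, (p1 → p1) ⊢ p1
    [Ax] p1 ⊢ p1
    [Ax] p1 ⊢ p1

Result: YES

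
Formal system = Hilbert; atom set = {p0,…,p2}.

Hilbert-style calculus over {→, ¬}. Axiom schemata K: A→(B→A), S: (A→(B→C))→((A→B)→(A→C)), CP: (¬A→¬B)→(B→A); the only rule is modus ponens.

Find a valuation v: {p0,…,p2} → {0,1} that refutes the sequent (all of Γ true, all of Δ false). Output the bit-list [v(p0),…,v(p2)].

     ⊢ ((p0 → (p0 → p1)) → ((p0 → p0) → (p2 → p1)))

Truth-table refutation:
  v=000: Γ:[] Δ:[((p0 → (p0 → p1)) → ((p0 → p0) → (p2 → p1)))=T] refutes=False
  v=001: Γ:[] Δ:[((p0 → (p0 → p1)) → ((p0 → p0) → (p2 → p1)))=F] refutes=True  ← countermodel

Result: [0, 0, 1]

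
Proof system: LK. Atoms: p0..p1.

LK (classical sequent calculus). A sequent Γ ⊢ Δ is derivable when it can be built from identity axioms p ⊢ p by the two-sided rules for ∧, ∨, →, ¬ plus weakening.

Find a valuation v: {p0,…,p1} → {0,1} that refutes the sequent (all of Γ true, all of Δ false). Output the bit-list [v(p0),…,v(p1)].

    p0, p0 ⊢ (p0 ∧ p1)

Search for a countermodel by truth-table:
  v=00: Γ:[p0=F, p0=F] Δ:[(p0 ∧ p1)=F] refutes=False
  v=01: Γ:[p0=F, p0=F] Δ:[(p0 ∧ p1)=F] refutes=False
  v=10: Γ:[p0=T, p0=T] Δ:[(p0 ∧ p1)=F] refutes=True  ← countermodel

Result: [1, 0]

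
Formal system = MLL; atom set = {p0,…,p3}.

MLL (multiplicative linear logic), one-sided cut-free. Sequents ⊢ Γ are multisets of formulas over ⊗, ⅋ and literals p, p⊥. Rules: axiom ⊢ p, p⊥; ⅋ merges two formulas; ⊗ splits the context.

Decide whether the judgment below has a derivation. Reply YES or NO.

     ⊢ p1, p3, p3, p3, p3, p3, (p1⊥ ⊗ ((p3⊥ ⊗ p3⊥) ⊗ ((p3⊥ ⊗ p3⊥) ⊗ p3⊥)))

Derivation trace:
[⊗]  ⊢ p1, p3, p3, p3, p3, p3, (p1⊥ ⊗ ((p3⊥ ⊗ p3⊥) ⊗ ((p3⊥ ⊗ p3⊥) ⊗ p3⊥)))
  [Ax]  ⊢ p1, p1⊥
  [⊗]  ⊢ p3, p3, p3, p3, p3, ((p3⊥ ⊗ p3⊥) ⊗ ((p3⊥ ⊗ p3⊥) ⊗ p3⊥))
    [⊗]  ⊢ p3, p3, (p3⊥ ⊗ p3⊥)
      [Ax]  ⊢ p3, p3⊥
      [Ax]  ⊢ p3, p3⊥
    [⊗]  ⊢ p3, p3, p3, ((p3⊥ ⊗ p3⊥) ⊗ p3⊥)
      [⊗]  ⊢ p3, p3, (p3⊥ ⊗ p3⊥)
        [Ax]  ⊢ p3, p3⊥
        [Ax]  ⊢ p3, p3⊥
      [Ax]  ⊢ p3, p3⊥

Result: YES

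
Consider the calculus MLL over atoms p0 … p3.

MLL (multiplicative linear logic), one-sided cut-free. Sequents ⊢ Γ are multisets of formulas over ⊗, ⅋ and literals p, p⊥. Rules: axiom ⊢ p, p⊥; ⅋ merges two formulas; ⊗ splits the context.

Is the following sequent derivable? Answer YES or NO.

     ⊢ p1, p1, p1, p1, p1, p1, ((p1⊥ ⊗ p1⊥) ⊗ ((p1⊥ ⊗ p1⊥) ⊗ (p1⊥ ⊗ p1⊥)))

Proof tree:
[⊗]  ⊢ p1, p1, p1, p1, p1, p1, ((p1⊥ ⊗ p1⊥) ⊗ ((p1⊥ ⊗ p1⊥) ⊗ (p1⊥ ⊗ p1⊥)))
  [⊗]  ⊢ p1, p1, (p1⊥ ⊗ p1⊥)
    [Ax]  ⊢ p1, p1⊥
    [Ax]  ⊢ p1, p1⊥
  [⊗]  ⊢ p1, p1, p1, p1, ((p1⊥ ⊗ p1⊥) ⊗ (p1⊥ ⊗ p1⊥))
    [⊗]  ⊢ p1, p1, (p1⊥ ⊗ p1⊥)
      [Ax]  ⊢ p1, p1⊥
      [Ax]  ⊢ p1, p1⊥
    [⊗]  ⊢ p1, p1, (p1⊥ ⊗ p1⊥)
      [Ax]  ⊢ p1, p1⊥
      [Ax]  ⊢ p1, p1⊥

Result: YES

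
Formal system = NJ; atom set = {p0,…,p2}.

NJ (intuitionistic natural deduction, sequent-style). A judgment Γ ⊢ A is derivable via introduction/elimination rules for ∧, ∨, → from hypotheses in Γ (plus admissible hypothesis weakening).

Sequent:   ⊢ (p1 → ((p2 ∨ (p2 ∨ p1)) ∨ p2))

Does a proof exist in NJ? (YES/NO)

Proof tree:
[→I]  ⊢ (p1 → ((p2 ∨ (p2 ∨ p1)) ∨ p2))
  [∨I₁] p1 ⊢ ((p2 ∨ (p2 ∨ p1)) ∨ p2)
    [∨I₂] p1 ⊢ (p2 ∨ (p2 ∨ p1))
      [∨I₂] p1 ⊢ (p2 ∨ p1)
        [Ax] p1 ⊢ p1

Result: YES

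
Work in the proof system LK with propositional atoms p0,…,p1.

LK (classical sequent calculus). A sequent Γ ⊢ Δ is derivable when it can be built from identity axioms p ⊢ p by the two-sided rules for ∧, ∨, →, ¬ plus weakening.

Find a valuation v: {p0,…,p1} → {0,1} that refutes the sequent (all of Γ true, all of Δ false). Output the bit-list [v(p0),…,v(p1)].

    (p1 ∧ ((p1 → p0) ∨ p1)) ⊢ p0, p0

Search for a countermodel by truth-table:
  v=00: Γ:[(p1 ∧ ((p1 → p0) ∨ p1))=F] Δ:[p0=F, p0=F] refutes=False
  v=01: Γ:[(p1 ∧ ((p1 → p0) ∨ p1))=T] Δ:[p0=F, p0=F] refutes=True  ← countermodel

Result: [0, 1]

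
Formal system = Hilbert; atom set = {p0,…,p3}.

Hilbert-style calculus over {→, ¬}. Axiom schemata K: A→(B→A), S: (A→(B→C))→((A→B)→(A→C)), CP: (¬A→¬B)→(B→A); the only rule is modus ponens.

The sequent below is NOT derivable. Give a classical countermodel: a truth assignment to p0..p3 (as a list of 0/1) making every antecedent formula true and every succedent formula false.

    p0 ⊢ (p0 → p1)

Truth-table refutation:
  v=0000: Γ:[p0=F] Δ:[(p0 → p1)=T] refutes=False
  v=0001: Γ:[p0=F] Δ:[(p0 → p1)=T] refutes=False
  v=0010: Γ:[p0=F] Δ:[(p0 → p1)=T] refutes=False
  v=0011: Γ:[p0=F] Δ:[(p0 → p1)=T] refutes=False
  v=0100: Γ:[p0=F] Δ:[(p0 → p1)=T] refutes=False
  v=0101: Γ:[p0=F] Δ:[(p0 → p1)=T] refutes=False
  v=0110: Γ:[p0=F] Δ:[(p0 → p1)=T] refutes=False
  v=0111: Γ:[p0=F] Δ:[(p0 → p1)=T] refutes=False
  v=1000: Γ:[p0=T] Δ:[(p0 → p1)=F] refutes=True  ← countermodel

Result: [1, 0, 0, 0]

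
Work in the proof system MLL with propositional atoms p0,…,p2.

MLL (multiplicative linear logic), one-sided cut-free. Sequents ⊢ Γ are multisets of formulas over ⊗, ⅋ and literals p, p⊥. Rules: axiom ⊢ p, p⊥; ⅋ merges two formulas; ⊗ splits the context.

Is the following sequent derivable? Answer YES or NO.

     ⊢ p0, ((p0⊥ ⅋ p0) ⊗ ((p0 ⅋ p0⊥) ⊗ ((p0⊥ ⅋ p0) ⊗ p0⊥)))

Derivation (root first):
[⊗]  ⊢ p0, ((p0⊥ ⅋ p0) ⊗ ((p0 ⅋ p0⊥) ⊗ ((p0⊥ ⅋ p0) ⊗ p0⊥)))
  [⅋]  ⊢ (p0⊥ ⅋ p0)
    [Ax]  ⊢ p0, p0⊥
  [⊗]  ⊢ p0, ((p0 ⅋ p0⊥) ⊗ ((p0⊥ ⅋ p0) ⊗ p0⊥))
    [⅋]  ⊢ (p0 ⅋ p0⊥)
      [Ax]  ⊢ p0, p0⊥
    [⊗]  ⊢ p0, ((p0⊥ ⅋ p0) ⊗ p0⊥)
      [⅋]  ⊢ (p0⊥ ⅋ p0)
        [Ax]  ⊢ p0, p0⊥
      [Ax]  ⊢ p0, p0⊥

Result: YES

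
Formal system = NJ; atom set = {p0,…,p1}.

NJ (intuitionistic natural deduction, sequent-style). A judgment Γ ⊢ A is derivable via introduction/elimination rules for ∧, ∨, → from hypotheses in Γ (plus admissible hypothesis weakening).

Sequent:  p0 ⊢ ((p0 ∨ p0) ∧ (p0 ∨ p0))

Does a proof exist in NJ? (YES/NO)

Derivation trace:
[∧I] p0 ⊢ ((p0 ∨ p0) ∧ (p0 ∨ p0))
  [∨I₂] p0 ⊢ (p0 ∨ p0)
    [Ax] p0 ⊢ p0
  [∨I₂] p0 ⊢ (p0 ∨ p0)
    [Ax] p0 ⊢ p0

Result: YES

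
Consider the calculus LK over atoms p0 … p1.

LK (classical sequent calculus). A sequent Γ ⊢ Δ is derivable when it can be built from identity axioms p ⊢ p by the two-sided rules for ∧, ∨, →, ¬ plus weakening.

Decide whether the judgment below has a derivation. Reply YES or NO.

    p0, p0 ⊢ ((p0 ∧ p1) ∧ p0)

Search for a countermodel by truth-table:
  v=00: Γ:[p0=F, p0=F] Δ:[((p0 ∧ p1) ∧ p0)=F] refutes=False
  v=01: Γ:[p0=F, p0=F] Δ:[((p0 ∧ p1) ∧ p0)=F] refutes=False
  v=10: Γ:[p0=T, p0=T] Δ:[((p0 ∧ p1) ∧ p0)=F] refutes=True  ← countermodel

Result: NO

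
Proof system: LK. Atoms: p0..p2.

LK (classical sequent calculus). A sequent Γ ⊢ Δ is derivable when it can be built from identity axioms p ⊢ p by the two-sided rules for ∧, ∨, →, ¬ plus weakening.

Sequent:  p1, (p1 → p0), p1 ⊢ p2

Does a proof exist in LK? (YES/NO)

Search for a countermodel by truth-table:
  v=000: Γ:[p1=F, (p1 → p0)=T, p1=F] Δ:[p2=F] refutes=False
  v=001: Γ:[p1=F, (p1 → p0)=T, p1=F] Δ:[p2=T] refutes=False
  v=010: Γ:[p1=T, (p1 → p0)=F, p1=T] Δ:[p2=F] refutes=False
  v=011: Γ:[p1=T, (p1 → p0)=F, p1=T] Δ:[p2=T] refutes=False
  v=100: Γ:[p1=F, (p1 → p0)=T, p1=F] Δ:[p2=F] refutes=False
  v=101: Γ:[p1=F, (p1 → p0)=T, p1=F] Δ:[p2=T] refutes=False
  v=110: Γ:[p1=T, (p1 → p0)=T, p1=T] Δ:[p2=F] refutes=True  ← countermodel

Result: NO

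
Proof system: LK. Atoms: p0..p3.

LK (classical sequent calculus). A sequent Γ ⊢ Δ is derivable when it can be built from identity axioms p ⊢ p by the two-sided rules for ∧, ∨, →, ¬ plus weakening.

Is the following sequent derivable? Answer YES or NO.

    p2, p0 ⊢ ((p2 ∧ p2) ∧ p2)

Proof tree:
[∧R] p2, p0 ⊢ ((p2 ∧ p2) ∧ p2)
  [∧R] p2, p0 ⊢ (p2 ∧ p2)
    [Ax] p2 ⊢ p2
    [WL] p2, p0 ⊢ p2
      [Ax] p2 ⊢ p2
  [Ax] p2 ⊢ p2

Result: YES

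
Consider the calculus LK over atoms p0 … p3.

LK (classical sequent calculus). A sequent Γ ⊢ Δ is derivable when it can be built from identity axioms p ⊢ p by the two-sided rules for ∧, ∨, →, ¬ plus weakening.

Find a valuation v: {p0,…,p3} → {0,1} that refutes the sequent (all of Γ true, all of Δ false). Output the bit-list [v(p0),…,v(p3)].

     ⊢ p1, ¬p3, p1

Truth-table refutation:
  v=0000: Γ:[] Δ:[p1=F, ¬p3=T, p1=F] refutes=False
  v=0001: Γ:[] Δ:[p1=F, ¬p3=F, p1=F] refutes=True  ← countermodel

Result: [0, 0, 0, 1]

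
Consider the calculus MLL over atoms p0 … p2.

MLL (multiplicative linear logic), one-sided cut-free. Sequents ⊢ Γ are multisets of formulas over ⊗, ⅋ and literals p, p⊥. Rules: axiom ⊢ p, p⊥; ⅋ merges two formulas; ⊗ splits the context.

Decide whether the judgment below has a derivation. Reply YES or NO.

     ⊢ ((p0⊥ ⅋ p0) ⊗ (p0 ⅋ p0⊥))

Proof tree:
[⊗]  ⊢ ((p0⊥ ⅋ p0) ⊗ (p0 ⅋ p0⊥))
  [⅋]  ⊢ (p0⊥ ⅋ p0)
    [Ax]  ⊢ p0, p0⊥
  [⅋]  ⊢ (p0 ⅋ p0⊥)
    [Ax]  ⊢ p0, p0⊥

Result: YES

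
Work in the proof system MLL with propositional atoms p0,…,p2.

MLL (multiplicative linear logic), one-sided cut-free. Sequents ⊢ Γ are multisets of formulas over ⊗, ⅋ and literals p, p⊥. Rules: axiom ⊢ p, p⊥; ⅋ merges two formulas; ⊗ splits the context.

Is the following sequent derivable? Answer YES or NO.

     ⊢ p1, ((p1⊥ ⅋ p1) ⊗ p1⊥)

Derivation (root first):
[⊗]  ⊢ p1, ((p1⊥ ⅋ p1) ⊗ p1⊥)
  [⅋]  ⊢ (p1⊥ ⅋ p1)
    [Ax]  ⊢ p1, p1⊥
  [Ax]  ⊢ p1, p1⊥

Result: YES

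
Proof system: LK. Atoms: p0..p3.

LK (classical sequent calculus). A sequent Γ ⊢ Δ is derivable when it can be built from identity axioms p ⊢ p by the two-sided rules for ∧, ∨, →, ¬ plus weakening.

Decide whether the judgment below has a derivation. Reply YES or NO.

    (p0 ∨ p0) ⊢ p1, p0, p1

Derivation trace:
[WR] (p0 ∨ p0) ⊢ p1, p0, p1
  [∨L] (p0 ∨ p0) ⊢ p1, p0
    [WR] p0 ⊢ p0, p1
      [Ax] p0 ⊢ p0
    [Ax] p0 ⊢ p0

Result: YES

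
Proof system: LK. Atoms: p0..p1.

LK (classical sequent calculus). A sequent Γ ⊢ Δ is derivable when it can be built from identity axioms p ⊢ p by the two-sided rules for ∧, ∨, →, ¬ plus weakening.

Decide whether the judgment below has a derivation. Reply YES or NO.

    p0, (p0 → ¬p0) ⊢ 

Proof tree:
[→L] p0, (p0 → ¬p0) ⊢ 
  [Ax] p0 ⊢ p0
  [¬L] p0, ¬p0 ⊢ 
    [Ax] p0 ⊢ p0

Result: YES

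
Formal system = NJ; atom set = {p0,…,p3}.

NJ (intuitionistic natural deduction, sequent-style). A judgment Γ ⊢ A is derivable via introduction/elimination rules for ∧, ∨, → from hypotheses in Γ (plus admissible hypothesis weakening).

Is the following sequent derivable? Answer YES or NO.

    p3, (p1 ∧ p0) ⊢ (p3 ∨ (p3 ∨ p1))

Proof tree:
[∨I₂] p3, (p1 ∧ p0) ⊢ (p3 ∨ (p3 ∨ p1))
  [Wk] p3, (p1 ∧ p0) ⊢ (p3 ∨ p1)
    [∨I₁] p3 ⊢ (p3 ∨ p1)
      [Ax] p3 ⊢ p3

Result: YES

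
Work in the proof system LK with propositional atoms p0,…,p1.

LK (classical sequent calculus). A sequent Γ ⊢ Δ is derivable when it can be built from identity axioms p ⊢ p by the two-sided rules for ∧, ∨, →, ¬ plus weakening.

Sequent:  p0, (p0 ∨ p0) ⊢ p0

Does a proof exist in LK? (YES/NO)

Derivation (root first):
[∨L] p0, (p0 ∨ p0) ⊢ p0
  [WL] p0, p0 ⊢ p0
    [Ax] p0 ⊢ p0
  [WL] p0, p0 ⊢ p0
    [Ax] p0 ⊢ p0

Result: YES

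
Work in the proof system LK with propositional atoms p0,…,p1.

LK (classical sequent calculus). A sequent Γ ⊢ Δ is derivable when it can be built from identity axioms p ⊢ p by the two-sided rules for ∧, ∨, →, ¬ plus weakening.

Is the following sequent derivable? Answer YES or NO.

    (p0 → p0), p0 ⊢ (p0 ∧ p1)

Search for a countermodel by truth-table:
  v=00: Γ:[(p0 → p0)=T, p0=F] Δ:[(p0 ∧ p1)=F] refutes=False
  v=01: Γ:[(p0 → p0)=T, p0=F] Δ:[(p0 ∧ p1)=F] refutes=False
  v=10: Γ:[(p0 → p0)=T, p0=T] Δ:[(p0 ∧ p1)=F] refutes=True  ← countermodel

Result: NO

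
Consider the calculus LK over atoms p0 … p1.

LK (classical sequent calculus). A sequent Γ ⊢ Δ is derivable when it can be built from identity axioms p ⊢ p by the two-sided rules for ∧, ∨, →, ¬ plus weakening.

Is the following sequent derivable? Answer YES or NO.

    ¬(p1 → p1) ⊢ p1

Derivation trace:
[¬L] ¬(p1 → p1) ⊢ p1
  [WR]  ⊢ (p1 → p1), p1
    [→R]  ⊢ (p1 → p1)
      [Ax] p1 ⊢ p1

Result: YES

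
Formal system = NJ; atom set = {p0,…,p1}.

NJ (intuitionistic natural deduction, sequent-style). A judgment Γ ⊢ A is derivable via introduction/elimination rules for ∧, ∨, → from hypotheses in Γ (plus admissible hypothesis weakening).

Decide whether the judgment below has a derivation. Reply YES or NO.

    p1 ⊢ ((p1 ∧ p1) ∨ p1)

Derivation trace:
[∨I₁] p1 ⊢ ((p1 ∧ p1) ∨ p1)
  [∧I] p1 ⊢ (p1 ∧ p1)
    [Ax] p1 ⊢ p1
    [Ax] p1 ⊢ p1

Result: YES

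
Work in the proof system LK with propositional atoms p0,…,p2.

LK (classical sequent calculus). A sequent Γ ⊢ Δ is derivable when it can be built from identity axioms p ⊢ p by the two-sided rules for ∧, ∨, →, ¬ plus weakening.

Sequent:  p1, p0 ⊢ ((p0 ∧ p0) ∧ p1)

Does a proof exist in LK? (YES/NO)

Proof tree:
[∧R] p1, p0 ⊢ ((p0 ∧ p0) ∧ p1)
  [∧R] p0 ⊢ (p0 ∧ p0)
    [Ax] p0 ⊢ p0
    [Ax] p0 ⊢ p0
  [Ax] p1 ⊢ p1

Result: YES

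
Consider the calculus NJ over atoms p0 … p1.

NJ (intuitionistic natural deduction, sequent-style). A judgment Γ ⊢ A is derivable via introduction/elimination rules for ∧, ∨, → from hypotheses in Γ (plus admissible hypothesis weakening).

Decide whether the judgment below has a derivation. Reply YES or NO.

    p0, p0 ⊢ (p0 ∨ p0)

Derivation (root first):
[Wk] p0, p0 ⊢ (p0 ∨ p0)
  [∨I₁] p0 ⊢ (p0 ∨ p0)
    [Ax] p0 ⊢ p0

Result: YES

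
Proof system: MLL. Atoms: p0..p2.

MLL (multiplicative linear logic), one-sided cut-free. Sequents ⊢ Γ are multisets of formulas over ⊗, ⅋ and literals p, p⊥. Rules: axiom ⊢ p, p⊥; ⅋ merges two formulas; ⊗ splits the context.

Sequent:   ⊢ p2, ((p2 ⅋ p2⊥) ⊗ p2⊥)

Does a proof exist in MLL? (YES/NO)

Derivation trace:
[⊗]  ⊢ p2, ((p2 ⅋ p2⊥) ⊗ p2⊥)
  [⅋]  ⊢ (p2 ⅋ p2⊥)
    [Ax]  ⊢ p2, p2⊥
  [Ax]  ⊢ p2, p2⊥

Result: YES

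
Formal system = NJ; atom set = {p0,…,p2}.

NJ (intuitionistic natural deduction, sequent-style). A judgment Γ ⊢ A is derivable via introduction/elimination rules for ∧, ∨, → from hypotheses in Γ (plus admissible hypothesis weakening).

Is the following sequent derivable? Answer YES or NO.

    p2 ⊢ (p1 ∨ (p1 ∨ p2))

Proof tree:
[∨I₂] p2 ⊢ (p1 ∨ (p1 ∨ p2))
  [∨I₂] p2 ⊢ (p1 ∨ p2)
    [Ax] p2 ⊢ p2

Result: YES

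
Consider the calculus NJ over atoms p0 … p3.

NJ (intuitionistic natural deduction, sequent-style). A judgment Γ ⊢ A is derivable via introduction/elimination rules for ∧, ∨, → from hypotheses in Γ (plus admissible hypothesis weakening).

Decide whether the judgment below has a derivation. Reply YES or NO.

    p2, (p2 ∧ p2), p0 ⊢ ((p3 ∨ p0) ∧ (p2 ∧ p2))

Proof tree:
[∧I] p2, (p2 ∧ p2), p0 ⊢ ((p3 ∨ p0) ∧ (p2 ∧ p2))
  [∨I₂] p0 ⊢ (p3 ∨ p0)
    [Ax] p0 ⊢ p0
  [Wk] p2, (p2 ∧ p2) ⊢ (p2 ∧ p2)
    [∧I] p2 ⊢ (p2 ∧ p2)
      [Ax] p2 ⊢ p2
      [Ax] p2 ⊢ p2

Result: YES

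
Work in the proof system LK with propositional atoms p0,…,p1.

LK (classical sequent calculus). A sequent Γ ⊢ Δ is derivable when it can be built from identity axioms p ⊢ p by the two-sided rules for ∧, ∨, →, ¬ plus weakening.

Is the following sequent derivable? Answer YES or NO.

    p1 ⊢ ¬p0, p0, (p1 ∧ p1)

Proof tree:
[∧R] p1 ⊢ ¬p0, p0, (p1 ∧ p1)
  [WR]  ⊢ p0, ¬p0, p1
    [¬R]  ⊢ p0, ¬p0
      [Ax] p0 ⊢ p0
  [Ax] p1 ⊢ p1

Result: YES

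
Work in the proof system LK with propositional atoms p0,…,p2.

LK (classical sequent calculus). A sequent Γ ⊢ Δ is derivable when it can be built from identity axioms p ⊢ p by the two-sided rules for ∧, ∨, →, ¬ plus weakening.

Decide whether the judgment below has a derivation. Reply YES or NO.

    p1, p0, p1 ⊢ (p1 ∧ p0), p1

Derivation (root first):
[WL] p1, p0, p1 ⊢ (p1 ∧ p0), p1
  [WR] p1, p0 ⊢ (p1 ∧ p0), p1
    [∧R] p1, p0 ⊢ (p1 ∧ p0)
      [Ax] p1 ⊢ p1
      [Ax] p0 ⊢ p0

Result: YES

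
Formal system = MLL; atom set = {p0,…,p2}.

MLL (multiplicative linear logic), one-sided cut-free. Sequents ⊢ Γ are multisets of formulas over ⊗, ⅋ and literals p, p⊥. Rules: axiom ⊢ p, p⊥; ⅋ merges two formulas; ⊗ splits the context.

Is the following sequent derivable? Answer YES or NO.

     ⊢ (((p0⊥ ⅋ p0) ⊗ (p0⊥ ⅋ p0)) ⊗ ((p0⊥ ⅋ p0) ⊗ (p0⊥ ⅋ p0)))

Derivation trace:
[⊗]  ⊢ (((p0⊥ ⅋ p0) ⊗ (p0⊥ ⅋ p0)) ⊗ ((p0⊥ ⅋ p0) ⊗ (p0⊥ ⅋ p0)))
  [⊗]  ⊢ ((p0⊥ ⅋ p0) ⊗ (p0⊥ ⅋ p0))
    [⅋]  ⊢ (p0⊥ ⅋ p0)
      [Ax]  ⊢ p0, p0⊥
    [⅋]  ⊢ (p0⊥ ⅋ p0)
      [Ax]  ⊢ p0, p0⊥
  [⊗]  ⊢ ((p0⊥ ⅋ p0) ⊗ (p0⊥ ⅋ p0))
    [⅋]  ⊢ (p0⊥ ⅋ p0)
      [Ax]  ⊢ p0, p0⊥
    [⅋]  ⊢ (p0⊥ ⅋ p0)
      [Ax]  ⊢ p0, p0⊥

Result: YES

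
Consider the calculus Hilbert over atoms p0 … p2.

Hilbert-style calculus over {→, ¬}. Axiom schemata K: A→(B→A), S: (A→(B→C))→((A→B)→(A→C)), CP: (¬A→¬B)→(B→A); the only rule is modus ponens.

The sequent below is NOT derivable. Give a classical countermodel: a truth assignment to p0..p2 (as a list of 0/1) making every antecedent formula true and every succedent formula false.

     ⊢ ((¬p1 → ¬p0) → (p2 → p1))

Search for a countermodel by truth-table:
  v=000: Γ:[] Δ:[((¬p1 → ¬p0) → (p2 → p1))=T] refutes=False
  v=001: Γ:[] Δ:[((¬p1 → ¬p0) → (p2 → p1))=F] refutes=True  ← countermodel

Result: [0, 0, 1]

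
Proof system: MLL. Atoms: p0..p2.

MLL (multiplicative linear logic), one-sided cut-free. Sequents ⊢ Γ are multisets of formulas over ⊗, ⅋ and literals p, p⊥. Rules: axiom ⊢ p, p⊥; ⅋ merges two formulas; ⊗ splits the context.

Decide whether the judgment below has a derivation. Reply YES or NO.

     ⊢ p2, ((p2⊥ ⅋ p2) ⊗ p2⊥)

Derivation trace:
[⊗]  ⊢ p2, ((p2⊥ ⅋ p2) ⊗ p2⊥)
  [⅋]  ⊢ (p2⊥ ⅋ p2)
    [Ax]  ⊢ p2, p2⊥
  [Ax]  ⊢ p2, p2⊥

Result: YES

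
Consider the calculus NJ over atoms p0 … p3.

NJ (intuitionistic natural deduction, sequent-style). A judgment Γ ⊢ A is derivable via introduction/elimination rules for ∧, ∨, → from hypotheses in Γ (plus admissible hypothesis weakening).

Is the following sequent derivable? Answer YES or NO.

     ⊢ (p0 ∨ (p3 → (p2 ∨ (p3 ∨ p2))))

Derivation trace:
[∨I₂]  ⊢ (p0 ∨ (p3 → (p2 ∨ (p3 ∨ p2))))
  [→I]  ⊢ (p3 → (p2 ∨ (p3 ∨ p2)))
    [∨I₂] p3 ⊢ (p2 ∨ (p3 ∨ p2))
      [∨I₁] p3 ⊢ (p3 ∨ p2)
        [Ax] p3 ⊢ p3

Result: YES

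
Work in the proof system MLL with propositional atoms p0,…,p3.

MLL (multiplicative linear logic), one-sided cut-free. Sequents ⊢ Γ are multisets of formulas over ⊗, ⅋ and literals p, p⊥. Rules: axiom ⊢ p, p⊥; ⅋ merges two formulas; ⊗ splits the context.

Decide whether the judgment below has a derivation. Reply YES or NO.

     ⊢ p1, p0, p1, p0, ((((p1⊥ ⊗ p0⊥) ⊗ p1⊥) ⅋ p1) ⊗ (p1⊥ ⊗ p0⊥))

Proof tree:
[⊗]  ⊢ p1, p0, p1, p0, ((((p1⊥ ⊗ p0⊥) ⊗ p1⊥) ⅋ p1) ⊗ (p1⊥ ⊗ p0⊥))
  [⅋]  ⊢ p1, p0, (((p1⊥ ⊗ p0⊥) ⊗ p1⊥) ⅋ p1)
    [⊗]  ⊢ p1, p0, p1, ((p1⊥ ⊗ p0⊥) ⊗ p1⊥)
      [⊗]  ⊢ p1, p0, (p1⊥ ⊗ p0⊥)
        [Ax]  ⊢ p1, p1⊥
        [Ax]  ⊢ p0, p0⊥
      [Ax]  ⊢ p1, p1⊥
  [⊗]  ⊢ p1, p0, (p1⊥ ⊗ p0⊥)
    [Ax]  ⊢ p1, p1⊥
    [Ax]  ⊢ p0, p0⊥

Result: YES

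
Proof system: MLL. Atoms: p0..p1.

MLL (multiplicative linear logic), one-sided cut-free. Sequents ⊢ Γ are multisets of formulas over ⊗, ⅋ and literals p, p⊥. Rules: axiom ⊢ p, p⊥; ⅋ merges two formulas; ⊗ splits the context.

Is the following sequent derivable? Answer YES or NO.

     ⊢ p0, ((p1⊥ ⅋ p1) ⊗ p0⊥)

Derivation trace:
[⊗]  ⊢ p0, ((p1⊥ ⅋ p1) ⊗ p0⊥)
  [⅋]  ⊢ (p1⊥ ⅋ p1)
    [Ax]  ⊢ p1, p1⊥
  [Ax]  ⊢ p0, p0⊥

Result: YES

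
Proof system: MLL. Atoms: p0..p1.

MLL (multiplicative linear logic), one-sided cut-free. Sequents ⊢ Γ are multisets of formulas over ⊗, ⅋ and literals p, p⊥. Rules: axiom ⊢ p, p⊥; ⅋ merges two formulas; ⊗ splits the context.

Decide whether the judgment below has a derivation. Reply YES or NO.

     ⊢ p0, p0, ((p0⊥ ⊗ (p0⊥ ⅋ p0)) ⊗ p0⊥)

Proof tree:
[⊗]  ⊢ p0, p0, ((p0⊥ ⊗ (p0⊥ ⅋ p0)) ⊗ p0⊥)
  [⊗]  ⊢ p0, (p0⊥ ⊗ (p0⊥ ⅋ p0))
    [Ax]  ⊢ p0, p0⊥
    [⅋]  ⊢ (p0⊥ ⅋ p0)
      [Ax]  ⊢ p0, p0⊥
  [Ax]  ⊢ p0, p0⊥

Result: YES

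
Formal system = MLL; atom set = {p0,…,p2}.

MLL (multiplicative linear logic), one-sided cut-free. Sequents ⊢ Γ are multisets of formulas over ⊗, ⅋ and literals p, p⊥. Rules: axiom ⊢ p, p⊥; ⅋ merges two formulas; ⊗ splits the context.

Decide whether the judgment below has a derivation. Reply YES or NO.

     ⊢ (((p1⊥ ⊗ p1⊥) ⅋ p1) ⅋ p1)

Derivation (root first):
[⅋]  ⊢ (((p1⊥ ⊗ p1⊥) ⅋ p1) ⅋ p1)
  [⅋]  ⊢ p1, ((p1⊥ ⊗ p1⊥) ⅋ p1)
    [⊗]  ⊢ p1, p1, (p1⊥ ⊗ p1⊥)
      [Ax]  ⊢ p1, p1⊥
      [Ax]  ⊢ p1, p1⊥

Result: YES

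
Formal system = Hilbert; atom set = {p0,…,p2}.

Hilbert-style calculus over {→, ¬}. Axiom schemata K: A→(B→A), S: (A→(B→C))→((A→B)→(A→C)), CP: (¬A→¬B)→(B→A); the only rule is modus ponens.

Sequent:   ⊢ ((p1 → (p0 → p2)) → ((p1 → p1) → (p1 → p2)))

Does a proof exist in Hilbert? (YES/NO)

Truth-table refutation:
  v=000: Γ:[] Δ:[((p1 → (p0 → p2)) → ((p1 → p1) → (p1 → p2)))=T] refutes=False
  v=001: Γ:[] Δ:[((p1 → (p0 → p2)) → ((p1 → p1) → (p1 → p2)))=T] refutes=False
  v=010: Γ:[] Δ:[((p1 → (p0 → p2)) → ((p1 → p1) → (p1 → p2)))=F] refutes=True  ← countermodel

Result: NO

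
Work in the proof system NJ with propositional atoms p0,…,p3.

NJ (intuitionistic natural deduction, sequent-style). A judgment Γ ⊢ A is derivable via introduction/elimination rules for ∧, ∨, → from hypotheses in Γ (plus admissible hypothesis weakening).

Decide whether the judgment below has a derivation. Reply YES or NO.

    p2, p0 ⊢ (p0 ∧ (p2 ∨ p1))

Proof tree:
[∧I] p2, p0 ⊢ (p0 ∧ (p2 ∨ p1))
  [Ax] p0 ⊢ p0
  [∨I₁] p2 ⊢ (p2 ∨ p1)
    [Ax] p2 ⊢ p2

Result: YES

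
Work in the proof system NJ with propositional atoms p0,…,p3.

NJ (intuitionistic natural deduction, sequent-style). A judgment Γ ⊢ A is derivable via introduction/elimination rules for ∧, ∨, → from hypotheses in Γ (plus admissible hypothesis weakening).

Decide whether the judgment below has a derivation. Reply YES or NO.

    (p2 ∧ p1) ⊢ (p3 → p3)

Proof tree:
[→I] (p2 ∧ p1) ⊢ (p3 → p3)
  [Wk] p3, (p2 ∧ p1) ⊢ p3
    [Ax] p3 ⊢ p3

Result: YES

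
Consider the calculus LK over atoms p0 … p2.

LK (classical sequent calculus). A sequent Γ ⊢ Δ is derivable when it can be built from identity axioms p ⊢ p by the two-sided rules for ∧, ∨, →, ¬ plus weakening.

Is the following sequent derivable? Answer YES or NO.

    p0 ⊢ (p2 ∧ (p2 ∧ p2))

Truth-table refutation:
  v=000: Γ:[p0=F] Δ:[(p2 ∧ (p2 ∧ p2))=F] refutes=False
  v=001: Γ:[p0=F] Δ:[(p2 ∧ (p2 ∧ p2))=T] refutes=False
  v=010: Γ:[p0=F] Δ:[(p2 ∧ (p2 ∧ p2))=F] refutes=False
  v=011: Γ:[p0=F] Δ:[(p2 ∧ (p2 ∧ p2))=T] refutes=False
  v=100: Γ:[p0=T] Δ:[(p2 ∧ (p2 ∧ p2))=F] refutes=True  ← countermodel

Result: NO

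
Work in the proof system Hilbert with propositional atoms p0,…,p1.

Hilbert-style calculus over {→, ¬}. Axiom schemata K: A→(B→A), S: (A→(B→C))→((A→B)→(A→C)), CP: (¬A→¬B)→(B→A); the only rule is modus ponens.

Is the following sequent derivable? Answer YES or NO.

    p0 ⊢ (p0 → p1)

Enumerate valuations to refute Γ ⊢ Δ:
  v=00: Γ:[p0=F] Δ:[(p0 → p1)=T] refutes=False
  v=01: Γ:[p0=F] Δ:[(p0 → p1)=T] refutes=False
  v=10: Γ:[p0=T] Δ:[(p0 → p1)=F] refutes=True  ← countermodel

Result: NO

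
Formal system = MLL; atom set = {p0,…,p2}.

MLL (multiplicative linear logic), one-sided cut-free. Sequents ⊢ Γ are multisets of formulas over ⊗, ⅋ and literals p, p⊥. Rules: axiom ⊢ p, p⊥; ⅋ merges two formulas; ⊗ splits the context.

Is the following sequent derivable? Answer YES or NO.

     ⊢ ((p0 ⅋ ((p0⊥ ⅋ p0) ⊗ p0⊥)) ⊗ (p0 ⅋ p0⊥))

Derivation (root first):
[⊗]  ⊢ ((p0 ⅋ ((p0⊥ ⅋ p0) ⊗ p0⊥)) ⊗ (p0 ⅋ p0⊥))
  [⅋]  ⊢ (p0 ⅋ ((p0⊥ ⅋ p0) ⊗ p0⊥))
    [⊗]  ⊢ p0, ((p0⊥ ⅋ p0) ⊗ p0⊥)
      [⅋]  ⊢ (p0⊥ ⅋ p0)
        [Ax]  ⊢ p0, p0⊥
      [Ax]  ⊢ p0, p0⊥
  [⅋]  ⊢ (p0 ⅋ p0⊥)
    [Ax]  ⊢ p0, p0⊥

Result: YES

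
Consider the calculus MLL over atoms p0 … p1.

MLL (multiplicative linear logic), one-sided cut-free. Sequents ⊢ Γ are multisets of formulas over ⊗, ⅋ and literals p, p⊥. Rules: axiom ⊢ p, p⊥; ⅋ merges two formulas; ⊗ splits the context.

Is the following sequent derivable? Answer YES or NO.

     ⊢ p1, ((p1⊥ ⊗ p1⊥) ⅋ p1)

Proof tree:
[⅋]  ⊢ p1, ((p1⊥ ⊗ p1⊥) ⅋ p1)
  [⊗]  ⊢ p1, p1, (p1⊥ ⊗ p1⊥)
    [Ax]  ⊢ p1, p1⊥
    [Ax]  ⊢ p1, p1⊥

Result: YES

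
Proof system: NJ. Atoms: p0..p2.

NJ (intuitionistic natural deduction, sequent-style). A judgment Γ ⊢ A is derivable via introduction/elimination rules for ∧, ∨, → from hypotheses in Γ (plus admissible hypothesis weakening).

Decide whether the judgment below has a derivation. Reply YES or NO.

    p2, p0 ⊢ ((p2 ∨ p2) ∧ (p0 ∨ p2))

Derivation trace:
[Wk] p2, p0 ⊢ ((p2 ∨ p2) ∧ (p0 ∨ p2))
  [∧I] p2 ⊢ ((p2 ∨ p2) ∧ (p0 ∨ p2))
    [∨I₁] p2 ⊢ (p2 ∨ p2)
      [Ax] p2 ⊢ p2
    [∨I₂] p2, p2 ⊢ (p0 ∨ p2)
      [Wk] p2, p2 ⊢ p2
        [Ax] p2 ⊢ p2

Result: YES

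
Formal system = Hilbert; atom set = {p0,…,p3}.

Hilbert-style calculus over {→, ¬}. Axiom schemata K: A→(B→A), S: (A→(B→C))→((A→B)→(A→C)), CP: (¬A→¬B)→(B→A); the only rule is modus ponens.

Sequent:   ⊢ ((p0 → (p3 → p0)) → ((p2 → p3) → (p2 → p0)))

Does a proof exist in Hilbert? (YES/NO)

Truth-table refutation:
  v=0000: Γ:[] Δ:[((p0 → (p3 → p0)) → ((p2 → p3) → (p2 → p0)))=T] refutes=False
  v=0001: Γ:[] Δ:[((p0 → (p3 → p0)) → ((p2 → p3) → (p2 → p0)))=T] refutes=False
  v=0010: Γ:[] Δ:[((p0 → (p3 → p0)) → ((p2 → p3) → (p2 → p0)))=T] refutes=False
  v=0011: Γ:[] Δ:[((p0 → (p3 → p0)) → ((p2 → p3) → (p2 → p0)))=F] refutes=True  ← countermodel

Result: NO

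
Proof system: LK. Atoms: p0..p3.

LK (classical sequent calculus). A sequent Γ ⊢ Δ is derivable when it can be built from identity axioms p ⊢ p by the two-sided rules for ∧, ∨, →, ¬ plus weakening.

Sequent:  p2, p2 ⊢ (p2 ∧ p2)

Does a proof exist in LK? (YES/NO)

Proof tree:
[WL] p2, p2 ⊢ (p2 ∧ p2)
  [∧R] p2 ⊢ (p2 ∧ p2)
    [Ax] p2 ⊢ p2
    [Ax] p2 ⊢ p2

Result: YES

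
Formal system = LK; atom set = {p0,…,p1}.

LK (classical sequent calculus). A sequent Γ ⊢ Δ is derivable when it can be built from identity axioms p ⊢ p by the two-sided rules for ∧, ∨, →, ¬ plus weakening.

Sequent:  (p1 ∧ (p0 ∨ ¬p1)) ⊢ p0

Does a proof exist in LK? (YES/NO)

Derivation trace:
[∧L] (p1 ∧ (p0 ∨ ¬p1)) ⊢ p0
  [∨L] p1, (p0 ∨ ¬p1) ⊢ p0
    [Ax] p0 ⊢ p0
    [WR] p1, ¬p1 ⊢ p0
      [¬L] p1, ¬p1 ⊢ 
        [Ax] p1 ⊢ p1

Result: YES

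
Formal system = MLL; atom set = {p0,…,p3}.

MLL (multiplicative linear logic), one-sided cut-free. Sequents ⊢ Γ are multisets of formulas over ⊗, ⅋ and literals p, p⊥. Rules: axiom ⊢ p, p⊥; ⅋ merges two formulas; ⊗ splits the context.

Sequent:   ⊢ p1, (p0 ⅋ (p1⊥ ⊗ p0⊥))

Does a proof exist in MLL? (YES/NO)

Derivation (root first):
[⅋]  ⊢ p1, (p0 ⅋ (p1⊥ ⊗ p0⊥))
  [⊗]  ⊢ p1, p0, (p1⊥ ⊗ p0⊥)
    [Ax]  ⊢ p1, p1⊥
    [Ax]  ⊢ p0, p0⊥

Result: YES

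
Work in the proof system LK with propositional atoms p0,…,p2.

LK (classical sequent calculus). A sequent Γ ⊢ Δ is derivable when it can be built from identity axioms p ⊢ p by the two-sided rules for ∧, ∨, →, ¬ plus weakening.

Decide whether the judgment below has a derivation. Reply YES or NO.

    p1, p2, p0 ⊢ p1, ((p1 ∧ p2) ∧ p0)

Derivation (root first):
[∧R] p1, p2, p0 ⊢ p1, ((p1 ∧ p2) ∧ p0)
  [∧R] p1, p2, p0 ⊢ (p1 ∧ p2)
    [WL] p1, p0 ⊢ p1
      [Ax] p1 ⊢ p1
    [Ax] p2 ⊢ p2
  [WR] p1, p2 ⊢ p1, p0
    [WL] p1, p2 ⊢ p1
      [Ax] p1 ⊢ p1

Result: YES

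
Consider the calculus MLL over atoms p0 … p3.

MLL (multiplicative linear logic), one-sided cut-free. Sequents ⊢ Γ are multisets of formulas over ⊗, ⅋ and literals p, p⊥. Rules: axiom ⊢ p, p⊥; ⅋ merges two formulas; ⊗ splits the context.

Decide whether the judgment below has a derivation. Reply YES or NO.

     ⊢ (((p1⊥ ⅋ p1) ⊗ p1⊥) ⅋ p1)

Derivation (root first):
[⅋]  ⊢ (((p1⊥ ⅋ p1) ⊗ p1⊥) ⅋ p1)
  [⊗]  ⊢ p1, ((p1⊥ ⅋ p1) ⊗ p1⊥)
    [⅋]  ⊢ (p1⊥ ⅋ p1)
      [Ax]  ⊢ p1, p1⊥
    [Ax]  ⊢ p1, p1⊥

Result: YES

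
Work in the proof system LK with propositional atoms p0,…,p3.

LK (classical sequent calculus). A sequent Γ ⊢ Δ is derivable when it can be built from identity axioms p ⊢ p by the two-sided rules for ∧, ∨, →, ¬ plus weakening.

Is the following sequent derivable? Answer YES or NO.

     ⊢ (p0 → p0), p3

Derivation trace:
[WR]  ⊢ (p0 → p0), p3
  [→R]  ⊢ (p0 → p0)
    [Ax] p0 ⊢ p0

Result: YES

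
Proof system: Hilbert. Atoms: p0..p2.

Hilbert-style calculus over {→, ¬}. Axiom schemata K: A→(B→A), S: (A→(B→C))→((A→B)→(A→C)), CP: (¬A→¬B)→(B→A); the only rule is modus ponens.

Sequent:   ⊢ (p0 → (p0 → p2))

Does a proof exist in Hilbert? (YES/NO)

Search for a countermodel by truth-table:
  v=000: Γ:[] Δ:[(p0 → (p0 → p2))=T] refutes=False
  v=001: Γ:[] Δ:[(p0 → (p0 → p2))=T] refutes=False
  v=010: Γ:[] Δ:[(p0 → (p0 → p2))=T] refutes=False
  v=011: Γ:[] Δ:[(p0 → (p0 → p2))=T] refutes=False
  v=100: Γ:[] Δ:[(p0 → (p0 → p2))=F] refutes=True  ← countermodel

Result: NO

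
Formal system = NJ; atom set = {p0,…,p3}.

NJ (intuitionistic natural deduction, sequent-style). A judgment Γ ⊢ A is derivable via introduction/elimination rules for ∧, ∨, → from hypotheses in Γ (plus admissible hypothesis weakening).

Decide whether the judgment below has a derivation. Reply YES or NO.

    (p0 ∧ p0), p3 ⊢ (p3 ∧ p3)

Derivation trace:
[∧I] (p0 ∧ p0), p3 ⊢ (p3 ∧ p3)
  [Ax] p3 ⊢ p3
  [Wk] p3, (p0 ∧ p0) ⊢ p3
    [Ax] p3 ⊢ p3

Result: YES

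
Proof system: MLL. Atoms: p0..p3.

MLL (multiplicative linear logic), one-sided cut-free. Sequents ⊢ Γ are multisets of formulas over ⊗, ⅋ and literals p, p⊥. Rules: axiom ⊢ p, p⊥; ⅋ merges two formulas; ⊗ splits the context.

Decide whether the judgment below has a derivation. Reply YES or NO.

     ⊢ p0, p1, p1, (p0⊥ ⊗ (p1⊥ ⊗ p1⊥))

Proof tree:
[⊗]  ⊢ p0, p1, p1, (p0⊥ ⊗ (p1⊥ ⊗ p1⊥))
  [Ax]  ⊢ p0, p0⊥
  [⊗]  ⊢ p1, p1, (p1⊥ ⊗ p1⊥)
    [Ax]  ⊢ p1, p1⊥
    [Ax]  ⊢ p1, p1⊥

Result: YES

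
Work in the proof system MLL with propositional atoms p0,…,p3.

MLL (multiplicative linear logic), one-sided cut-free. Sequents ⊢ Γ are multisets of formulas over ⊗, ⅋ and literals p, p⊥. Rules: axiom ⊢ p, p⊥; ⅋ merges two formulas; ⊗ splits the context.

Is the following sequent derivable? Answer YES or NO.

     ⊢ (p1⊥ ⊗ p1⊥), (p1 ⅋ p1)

Proof tree:
[⅋]  ⊢ (p1⊥ ⊗ p1⊥), (p1 ⅋ p1)
  [⊗]  ⊢ p1, p1, (p1⊥ ⊗ p1⊥)
    [Ax]  ⊢ p1, p1⊥
    [Ax]  ⊢ p1, p1⊥

Result: YES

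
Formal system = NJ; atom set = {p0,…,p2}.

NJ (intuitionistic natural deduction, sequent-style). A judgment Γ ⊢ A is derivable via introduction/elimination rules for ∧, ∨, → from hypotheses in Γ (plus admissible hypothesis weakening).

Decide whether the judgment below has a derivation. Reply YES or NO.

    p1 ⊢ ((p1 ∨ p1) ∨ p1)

Derivation trace:
[∨I₁] p1 ⊢ ((p1 ∨ p1) ∨ p1)
  [∨I₁] p1 ⊢ (p1 ∨ p1)
    [Ax] p1 ⊢ p1

Result: YES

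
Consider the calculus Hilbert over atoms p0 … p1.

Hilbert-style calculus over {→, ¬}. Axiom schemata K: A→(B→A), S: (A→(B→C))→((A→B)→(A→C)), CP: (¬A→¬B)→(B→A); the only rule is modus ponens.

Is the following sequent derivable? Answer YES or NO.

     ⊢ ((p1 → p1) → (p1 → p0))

Search for a countermodel by truth-table:
  v=00: Γ:[] Δ:[((p1 → p1) → (p1 → p0))=T] refutes=False
  v=01: Γ:[] Δ:[((p1 → p1) → (p1 → p0))=F] refutes=True  ← countermodel

Result: NO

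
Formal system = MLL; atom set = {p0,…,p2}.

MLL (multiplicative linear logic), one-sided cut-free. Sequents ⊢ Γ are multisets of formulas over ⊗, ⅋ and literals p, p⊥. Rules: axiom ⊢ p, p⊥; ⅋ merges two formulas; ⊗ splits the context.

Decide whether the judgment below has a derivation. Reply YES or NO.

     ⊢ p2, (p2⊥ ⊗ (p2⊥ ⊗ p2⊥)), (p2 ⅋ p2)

Derivation trace:
[⅋]  ⊢ p2, (p2⊥ ⊗ (p2⊥ ⊗ p2⊥)), (p2 ⅋ p2)
  [⊗]  ⊢ p2, p2, p2, (p2⊥ ⊗ (p2⊥ ⊗ p2⊥))
    [Ax]  ⊢ p2, p2⊥
    [⊗]  ⊢ p2, p2, (p2⊥ ⊗ p2⊥)
      [Ax]  ⊢ p2, p2⊥
      [Ax]  ⊢ p2, p2⊥

Result: YES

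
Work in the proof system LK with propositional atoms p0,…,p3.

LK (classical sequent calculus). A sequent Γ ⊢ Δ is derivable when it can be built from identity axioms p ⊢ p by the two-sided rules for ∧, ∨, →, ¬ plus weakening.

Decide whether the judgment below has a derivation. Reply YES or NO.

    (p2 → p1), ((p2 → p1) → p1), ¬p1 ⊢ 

Derivation (root first):
[¬L] (p2 → p1), ((p2 → p1) → p1), ¬p1 ⊢ 
  [→L] (p2 → p1), ((p2 → p1) → p1) ⊢ p1
    [→R] (p2 → p1) ⊢ (p2 → p1)
      [→L] p2, (p2 → p1) ⊢ p1
        [Ax] p2 ⊢ p2
        [Ax] p1 ⊢ p1
    [Ax] p1 ⊢ p1

Result: YES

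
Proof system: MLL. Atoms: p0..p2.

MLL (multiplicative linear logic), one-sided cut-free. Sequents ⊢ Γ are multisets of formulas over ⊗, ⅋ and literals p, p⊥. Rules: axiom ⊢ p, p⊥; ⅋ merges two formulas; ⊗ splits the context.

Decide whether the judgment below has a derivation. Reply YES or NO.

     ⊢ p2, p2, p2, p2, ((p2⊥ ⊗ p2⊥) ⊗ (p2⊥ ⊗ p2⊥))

Derivation (root first):
[⊗]  ⊢ p2, p2, p2, p2, ((p2⊥ ⊗ p2⊥) ⊗ (p2⊥ ⊗ p2⊥))
  [⊗]  ⊢ p2, p2, (p2⊥ ⊗ p2⊥)
    [Ax]  ⊢ p2, p2⊥
    [Ax]  ⊢ p2, p2⊥
  [⊗]  ⊢ p2, p2, (p2⊥ ⊗ p2⊥)
    [Ax]  ⊢ p2, p2⊥
    [Ax]  ⊢ p2, p2⊥

Result: YES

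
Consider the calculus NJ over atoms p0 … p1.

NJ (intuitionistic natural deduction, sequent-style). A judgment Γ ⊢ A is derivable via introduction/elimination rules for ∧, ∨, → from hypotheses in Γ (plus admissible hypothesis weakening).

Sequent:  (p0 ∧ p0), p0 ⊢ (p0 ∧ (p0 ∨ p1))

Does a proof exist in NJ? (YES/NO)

Derivation (root first):
[∧I] (p0 ∧ p0), p0 ⊢ (p0 ∧ (p0 ∨ p1))
  [Wk] p0, (p0 ∧ p0) ⊢ p0
    [Ax] p0 ⊢ p0
  [∨I₁] p0 ⊢ (p0 ∨ p1)
    [Ax] p0 ⊢ p0

Result: YES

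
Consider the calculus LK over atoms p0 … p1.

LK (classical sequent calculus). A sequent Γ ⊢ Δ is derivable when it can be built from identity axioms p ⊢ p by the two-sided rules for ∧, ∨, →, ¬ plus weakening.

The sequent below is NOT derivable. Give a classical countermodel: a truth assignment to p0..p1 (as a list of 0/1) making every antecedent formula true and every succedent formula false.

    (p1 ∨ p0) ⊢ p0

Search for a countermodel by truth-table:
  v=00: Γ:[(p1 ∨ p0)=F] Δ:[p0=F] refutes=False
  v=01: Γ:[(p1 ∨ p0)=T] Δ:[p0=F] refutes=True  ← countermodel

Result: [0, 1]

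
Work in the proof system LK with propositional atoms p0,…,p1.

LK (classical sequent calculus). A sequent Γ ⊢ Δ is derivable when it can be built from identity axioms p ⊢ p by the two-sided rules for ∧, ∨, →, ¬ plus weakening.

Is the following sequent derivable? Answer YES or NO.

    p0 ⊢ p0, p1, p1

Derivation trace:
[WR] p0 ⊢ p0, p1, p1
  [WR] p0 ⊢ p0, p1
    [Ax] p0 ⊢ p0

Result: YES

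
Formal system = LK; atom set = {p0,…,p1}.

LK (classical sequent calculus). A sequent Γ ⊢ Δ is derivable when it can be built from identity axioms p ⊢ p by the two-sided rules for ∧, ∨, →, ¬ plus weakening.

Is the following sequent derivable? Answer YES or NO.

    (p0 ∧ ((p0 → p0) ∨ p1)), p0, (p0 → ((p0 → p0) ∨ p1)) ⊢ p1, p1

Enumerate valuations to refute Γ ⊢ Δ:
  v=00: Γ:[(p0 ∧ ((p0 → p0) ∨ p1))=F, p0=F, (p0 → ((p0 → p0) ∨ p1))=T] Δ:[p1=F, p1=F] refutes=False
  v=01: Γ:[(p0 ∧ ((p0 → p0) ∨ p1))=F, p0=F, (p0 → ((p0 → p0) ∨ p1))=T] Δ:[p1=T, p1=T] refutes=False
  v=10: Γ:[(p0 ∧ ((p0 → p0) ∨ p1))=T, p0=T, (p0 → ((p0 → p0) ∨ p1))=T] Δ:[p1=F, p1=F] refutes=True  ← countermodel

Result: NO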